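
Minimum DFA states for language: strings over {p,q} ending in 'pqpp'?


Track the longest suffix of input matching a prefix of 'pqpp': 5 classes (prefixes of length 0..4)
Minimal DFA: 5 states


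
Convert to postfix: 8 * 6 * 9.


Left to right (same or higher precedence on left)
Postfix: 8 6 * 9 *


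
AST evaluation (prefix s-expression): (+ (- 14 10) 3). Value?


Evaluate inner: (- 14 10) = 4
Evaluate root: (+ 4 3) = 7
Result: 7


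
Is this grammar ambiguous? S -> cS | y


right-linear, alternatives start with distinct terminals 'c' vs 'y': unique leftmost derivation
Unambiguous


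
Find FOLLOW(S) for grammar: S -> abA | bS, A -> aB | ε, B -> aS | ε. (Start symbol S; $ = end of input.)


$ ∈ FOLLOW(S). For each A -> αBβ: add FIRST(β)\{ε} to FOLLOW(B); if β nullable, add FOLLOW(A).
FOLLOW(S) = {$}


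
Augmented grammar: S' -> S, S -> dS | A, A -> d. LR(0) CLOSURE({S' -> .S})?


Start: S' -> .S
For each item with dot before a nonterminal B, add B -> .γ for every B-production
Closure: [S' -> .S, S -> .dS, S -> .A, A -> .d]


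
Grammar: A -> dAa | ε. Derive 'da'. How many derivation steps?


Derivation: A => dAa => da
Steps: 2


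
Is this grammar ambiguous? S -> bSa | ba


balanced b^n…a^n: each string has a unique parse
Unambiguous


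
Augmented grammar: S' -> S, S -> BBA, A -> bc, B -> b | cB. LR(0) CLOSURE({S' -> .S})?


Start: S' -> .S
For each item with dot before a nonterminal B, add B -> .γ for every B-production
Closure: [S' -> .S, S -> .BBA, B -> .b, B -> .cB]


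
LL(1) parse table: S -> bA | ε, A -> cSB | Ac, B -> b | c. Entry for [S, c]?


For [S, c]: ε is nullable and 'c' ∈ FOLLOW(S)
Entry: S -> ε


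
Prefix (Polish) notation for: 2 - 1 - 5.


left-to-right (same/higher precedence on left): tree is (- (- 2 1) 5)
Prefix: - - 2 1 5


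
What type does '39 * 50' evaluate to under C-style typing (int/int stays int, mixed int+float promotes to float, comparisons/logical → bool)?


Operand types: int * int
Rule: mixed int/float promotes to float; int/int stays int
Result type: int


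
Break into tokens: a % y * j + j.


Scan left to right, longest-match per lexeme
Tokens: ID(a), OP(%), ID(y), OP(*), ID(j), OP(+), ID(j)


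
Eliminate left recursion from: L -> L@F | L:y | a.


Left-recursive alternatives: L@F, L:y; non-recursive: a
Introduce L': L -> aL', L' -> @FL' | :yL' | ε


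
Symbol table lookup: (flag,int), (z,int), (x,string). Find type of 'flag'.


Lookup 'flag' → type int


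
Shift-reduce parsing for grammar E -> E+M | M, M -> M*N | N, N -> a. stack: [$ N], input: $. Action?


'N' (not preceded by M*) is the handle for M -> N
Action: reduce (M -> N)


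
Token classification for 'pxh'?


Pattern: letter/underscore followed by alphanumerics, not a keyword
Type: IDENTIFIER


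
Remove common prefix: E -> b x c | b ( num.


Common prefix: 'b'
Factored: E -> b E', E' -> x c | ( num


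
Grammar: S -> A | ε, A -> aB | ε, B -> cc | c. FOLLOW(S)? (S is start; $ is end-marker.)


$ ∈ FOLLOW(S). For each A -> αBβ: add FIRST(β)\{ε} to FOLLOW(B); if β nullable, add FOLLOW(A).
FOLLOW(S) = {$}


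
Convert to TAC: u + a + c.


Break into single-operator statements:
t1 = u + a
t2 = t1 + c


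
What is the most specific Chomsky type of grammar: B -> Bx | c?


Left-linear: every RHS is a terminal or one nonterminal followed by a terminal
Classification: Type 3 (Regular)


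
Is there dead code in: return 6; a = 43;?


statement follows a return and is unreachable
Dead: 'a = 43'


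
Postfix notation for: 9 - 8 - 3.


Left to right (same or higher precedence on left)
Postfix: 9 8 - 3 -


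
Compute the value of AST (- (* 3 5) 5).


Evaluate inner: (* 3 5) = 15
Evaluate root: (- 15 5) = 10
Result: 10


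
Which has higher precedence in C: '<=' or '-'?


'-' is additive (level 9); '<=' is relational (level 7)
Higher level binds tighter
'-' has higher precedence than '<='


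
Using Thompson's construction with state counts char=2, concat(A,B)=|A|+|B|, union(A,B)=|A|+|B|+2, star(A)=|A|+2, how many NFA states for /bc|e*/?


Syntax tree has 3 char leaf(s), 1 union(s), 1 star(s)
chars contribute 3×2 = 6; each union adds +2; each star adds +2
Total: 6 + 2 + 2 = 10 states


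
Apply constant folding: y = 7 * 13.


7 * 13 = 91 at compile time
Optimized: y = 91


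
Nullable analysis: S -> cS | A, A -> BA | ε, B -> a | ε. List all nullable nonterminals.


A nonterminal is nullable iff some alternative derives ε (directly, or every symbol in it is nullable)
Nullable: {A, B, S}


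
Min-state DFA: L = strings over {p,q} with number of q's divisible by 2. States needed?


Track (count of q) mod 2: states 0..1, accept at 0
Minimal DFA: 2 states


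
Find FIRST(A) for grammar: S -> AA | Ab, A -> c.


Per alternative of A: FIRST(c) = {c}
FIRST(A) = {c}


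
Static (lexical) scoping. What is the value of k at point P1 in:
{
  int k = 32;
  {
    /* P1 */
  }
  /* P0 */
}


P1's block does not declare k; resolves to the enclosing declaration at depth 0
k = 32


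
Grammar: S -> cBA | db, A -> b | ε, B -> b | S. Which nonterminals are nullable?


A nonterminal is nullable iff some alternative derives ε (directly, or every symbol in it is nullable)
Nullable: {A}


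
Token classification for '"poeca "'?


Pattern: double-quoted sequence
Type: STRING_LITERAL


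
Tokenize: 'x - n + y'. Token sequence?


Scan left to right, longest-match per lexeme
Tokens: ID(x), OP(-), ID(n), OP(+), ID(y)


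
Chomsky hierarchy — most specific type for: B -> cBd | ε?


Single nonterminal LHS, but c^n d^n is not regular
Classification: Type 2 (Context-Free)


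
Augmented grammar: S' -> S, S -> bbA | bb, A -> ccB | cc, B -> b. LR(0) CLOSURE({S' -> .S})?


Start: S' -> .S
For each item with dot before a nonterminal B, add B -> .γ for every B-production
Closure: [S' -> .S, S -> .bbA, S -> .bb]


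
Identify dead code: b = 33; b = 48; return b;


first assignment to b is overwritten before any read
Dead: 'b = 33'


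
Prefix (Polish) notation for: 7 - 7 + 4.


left-to-right (same/higher precedence on left): tree is (+ (- 7 7) 4)
Prefix: + - 7 7 4


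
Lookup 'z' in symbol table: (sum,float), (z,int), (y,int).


Lookup 'z' → type int


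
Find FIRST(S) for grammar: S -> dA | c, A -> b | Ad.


Per alternative of S: FIRST(dA) = {d}; FIRST(c) = {c}
FIRST(S) = {c, d}


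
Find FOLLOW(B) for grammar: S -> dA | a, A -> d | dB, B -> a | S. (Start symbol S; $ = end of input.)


$ ∈ FOLLOW(S). For each A -> αBβ: add FIRST(β)\{ε} to FOLLOW(B); if β nullable, add FOLLOW(A).
FOLLOW(B) = {$}


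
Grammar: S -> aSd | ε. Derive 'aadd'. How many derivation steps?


Derivation: S => aSd => aaSdd => aadd
Steps: 3


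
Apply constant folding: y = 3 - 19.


3 - 19 = -16 at compile time
Optimized: y = -16


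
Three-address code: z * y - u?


Break into single-operator statements:
t1 = z * y
t2 = t1 - u


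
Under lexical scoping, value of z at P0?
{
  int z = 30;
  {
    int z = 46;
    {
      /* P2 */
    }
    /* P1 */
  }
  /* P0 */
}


z declared in the same block as P0
z = 30


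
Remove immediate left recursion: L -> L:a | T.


Left-recursive alternatives: L:a; non-recursive: T
Introduce L': L -> TL', L' -> :aL' | ε


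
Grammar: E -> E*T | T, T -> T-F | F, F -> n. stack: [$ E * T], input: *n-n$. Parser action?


handle 'E*T' on top; lookahead ∈ FOLLOW(E) = {*, $}
Action: reduce (E -> E*T)


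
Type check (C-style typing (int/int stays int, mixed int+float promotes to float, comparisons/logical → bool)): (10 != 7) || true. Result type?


Operand types: bool || bool
Rule: logical operators take bool operands and yield bool
Result type: bool


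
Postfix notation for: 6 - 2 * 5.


* has higher precedence, evaluate 2*5 first
Postfix: 6 2 5 * -


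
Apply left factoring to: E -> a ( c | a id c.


Common prefix: 'a'
Factored: E -> a E', E' -> ( c | id c


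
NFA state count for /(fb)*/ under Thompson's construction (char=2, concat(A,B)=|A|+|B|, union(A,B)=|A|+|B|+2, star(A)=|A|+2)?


Syntax tree has 2 char leaf(s), 0 union(s), 1 star(s)
chars contribute 2×2 = 4; each union adds +2; each star adds +2
Total: 4 + 0 + 2 = 6 states


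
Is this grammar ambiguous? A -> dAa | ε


balanced d^n…a^n: each string has a unique parse
Unambiguous


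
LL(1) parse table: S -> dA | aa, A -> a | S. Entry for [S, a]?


For [S, a]: 'a' ∈ FIRST(aa)
Entry: S -> aa


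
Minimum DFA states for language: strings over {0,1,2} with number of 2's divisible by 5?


Track (count of 2) mod 5: states 0..4, accept at 0
Minimal DFA: 5 states


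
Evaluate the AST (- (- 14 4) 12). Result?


Evaluate inner: (- 14 4) = 10
Evaluate root: (- 10 12) = -2
Result: -2


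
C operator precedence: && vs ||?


'&&' is logical AND (level 2); '||' is logical OR (level 1)
Higher level binds tighter
'&&' has higher precedence than '||'


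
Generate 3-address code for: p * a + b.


Break into single-operator statements:
t1 = p * a
t2 = t1 + b


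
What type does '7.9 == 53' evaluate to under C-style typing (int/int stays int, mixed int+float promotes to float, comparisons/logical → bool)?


Operand types: float == int
Rule: comparison yields bool
Result type: bool


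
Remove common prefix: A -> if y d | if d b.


Common prefix: 'if'
Factored: A -> if A', A' -> y d | d b


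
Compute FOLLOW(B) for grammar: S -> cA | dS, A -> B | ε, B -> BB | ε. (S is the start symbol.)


$ ∈ FOLLOW(S). For each A -> αBβ: add FIRST(β)\{ε} to FOLLOW(B); if β nullable, add FOLLOW(A).
FOLLOW(B) = {$}


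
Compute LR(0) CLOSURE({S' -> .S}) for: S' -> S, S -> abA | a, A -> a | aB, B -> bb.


Start: S' -> .S
For each item with dot before a nonterminal B, add B -> .γ for every B-production
Closure: [S' -> .S, S -> .abA, S -> .a]


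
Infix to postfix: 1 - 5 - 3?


Left to right (same or higher precedence on left)
Postfix: 1 5 - 3 -


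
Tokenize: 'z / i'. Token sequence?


Scan left to right, longest-match per lexeme
Tokens: ID(z), OP(/), ID(i)


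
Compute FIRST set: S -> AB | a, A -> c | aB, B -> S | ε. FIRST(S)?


Per alternative of S: FIRST(AB) = {a, c}; FIRST(a) = {a}
FIRST(S) = {a, c}


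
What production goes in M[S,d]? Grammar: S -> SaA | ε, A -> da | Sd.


For [S, d]: ε is nullable and 'd' ∈ FOLLOW(S)
Entry: S -> ε


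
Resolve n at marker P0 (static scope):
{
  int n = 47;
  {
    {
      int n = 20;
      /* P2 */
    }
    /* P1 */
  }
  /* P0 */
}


n declared in the same block as P0
n = 47


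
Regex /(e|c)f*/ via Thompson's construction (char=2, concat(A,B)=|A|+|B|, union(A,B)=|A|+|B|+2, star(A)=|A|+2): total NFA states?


Syntax tree has 3 char leaf(s), 1 union(s), 1 star(s)
chars contribute 3×2 = 6; each union adds +2; each star adds +2
Total: 6 + 2 + 2 = 10 states


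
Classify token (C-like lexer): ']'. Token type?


Pattern: delimiter/punctuation
Type: PUNCTUATION


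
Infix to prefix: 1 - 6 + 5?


left-to-right (same/higher precedence on left): tree is (+ (- 1 6) 5)
Prefix: + - 1 6 5


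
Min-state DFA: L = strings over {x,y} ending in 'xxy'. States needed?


Track the longest suffix of input matching a prefix of 'xxy': 4 classes (prefixes of length 0..3)
Minimal DFA: 4 states


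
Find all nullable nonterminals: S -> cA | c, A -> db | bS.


A nonterminal is nullable iff some alternative derives ε (directly, or every symbol in it is nullable)
Nullable: {}


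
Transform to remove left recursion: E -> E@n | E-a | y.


Left-recursive alternatives: E@n, E-a; non-recursive: y
Introduce E': E -> yE', E' -> @nE' | -aE' | ε


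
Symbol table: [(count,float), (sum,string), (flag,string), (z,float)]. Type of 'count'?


Lookup 'count' → type float


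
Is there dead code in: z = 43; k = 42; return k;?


z is assigned but never read
Dead: 'z = 43'


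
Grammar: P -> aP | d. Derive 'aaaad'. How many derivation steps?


Derivation: P => aP => aaP => aaaP => aaaaP => aaaad
Steps: 5


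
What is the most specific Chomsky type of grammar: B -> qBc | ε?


Single nonterminal LHS, but q^n c^n is not regular
Classification: Type 2 (Context-Free)


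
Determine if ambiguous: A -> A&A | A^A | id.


'id&id^id' has two parse trees (no precedence encoded between & and ^)
Ambiguous


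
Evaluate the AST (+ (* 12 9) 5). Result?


Evaluate inner: (* 12 9) = 108
Evaluate root: (+ 108 5) = 113
Result: 113


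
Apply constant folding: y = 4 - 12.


4 - 12 = -8 at compile time
Optimized: y = -8


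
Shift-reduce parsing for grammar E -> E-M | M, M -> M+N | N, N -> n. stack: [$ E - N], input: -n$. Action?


'N' (not preceded by M+) is the handle for M -> N
Action: reduce (M -> N)


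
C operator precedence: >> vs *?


'*' is multiplicative (level 10); '>>' is shift (level 8)
Higher level binds tighter
'*' has higher precedence than '>>'


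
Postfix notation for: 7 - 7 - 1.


Left to right (same or higher precedence on left)
Postfix: 7 7 - 1 -


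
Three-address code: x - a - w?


Break into single-operator statements:
t1 = x - a
t2 = t1 - w


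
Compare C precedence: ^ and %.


'%' is multiplicative (level 10); '^' is bitwise XOR (level 4)
Higher level binds tighter
'%' has higher precedence than '^'


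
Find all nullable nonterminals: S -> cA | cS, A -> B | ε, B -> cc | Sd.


A nonterminal is nullable iff some alternative derives ε (directly, or every symbol in it is nullable)
Nullable: {A}


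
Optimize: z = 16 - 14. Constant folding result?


16 - 14 = 2 at compile time
Optimized: z = 2


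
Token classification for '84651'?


Pattern: digits only
Type: INTEGER_LITERAL


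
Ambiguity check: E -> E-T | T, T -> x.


precedence layered via separate nonterminal T: deterministic
Unambiguous


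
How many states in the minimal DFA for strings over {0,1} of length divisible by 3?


Track length mod 3: states 0..2, accept at 0
Minimal DFA: 3 states


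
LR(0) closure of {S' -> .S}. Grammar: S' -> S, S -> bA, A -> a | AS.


Start: S' -> .S
For each item with dot before a nonterminal B, add B -> .γ for every B-production
Closure: [S' -> .S, S -> .bA]


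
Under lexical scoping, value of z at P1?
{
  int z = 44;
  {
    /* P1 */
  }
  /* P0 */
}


P1's block does not declare z; resolves to the enclosing declaration at depth 0
z = 44


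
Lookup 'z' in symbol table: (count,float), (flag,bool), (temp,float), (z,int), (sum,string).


Lookup 'z' → type int


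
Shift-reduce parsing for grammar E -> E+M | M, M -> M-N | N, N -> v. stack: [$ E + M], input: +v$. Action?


handle 'E+M' on top; lookahead ∈ FOLLOW(E) = {+, $}
Action: reduce (E -> E+M)


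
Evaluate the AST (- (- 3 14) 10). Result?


Evaluate inner: (- 3 14) = -11
Evaluate root: (- -11 10) = -21
Result: -21


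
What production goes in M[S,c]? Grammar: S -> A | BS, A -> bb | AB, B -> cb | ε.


For [S, c]: 'c' ∈ FIRST(BS)
Entry: S -> BS


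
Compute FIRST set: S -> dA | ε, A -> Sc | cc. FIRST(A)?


Per alternative of A: FIRST(Sc) = {c, d}; FIRST(cc) = {c}
FIRST(A) = {c, d}


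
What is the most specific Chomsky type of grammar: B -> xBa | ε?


Single nonterminal LHS, but x^n a^n is not regular
Classification: Type 2 (Context-Free)


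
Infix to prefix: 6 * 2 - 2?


left-to-right (same/higher precedence on left): tree is (- (* 6 2) 2)
Prefix: - * 6 2 2


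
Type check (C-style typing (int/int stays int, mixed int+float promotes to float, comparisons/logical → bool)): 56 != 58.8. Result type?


Operand types: int != float
Rule: comparison yields bool
Result type: bool


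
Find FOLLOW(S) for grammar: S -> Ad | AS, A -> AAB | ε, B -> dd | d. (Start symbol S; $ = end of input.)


$ ∈ FOLLOW(S). For each A -> αBβ: add FIRST(β)\{ε} to FOLLOW(B); if β nullable, add FOLLOW(A).
FOLLOW(S) = {$}


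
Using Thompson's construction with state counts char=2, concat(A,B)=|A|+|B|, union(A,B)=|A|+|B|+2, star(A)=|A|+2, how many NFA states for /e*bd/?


Syntax tree has 3 char leaf(s), 0 union(s), 1 star(s)
chars contribute 3×2 = 6; each union adds +2; each star adds +2
Total: 6 + 0 + 2 = 8 states


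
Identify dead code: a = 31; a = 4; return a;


first assignment to a is overwritten before any read
Dead: 'a = 31'


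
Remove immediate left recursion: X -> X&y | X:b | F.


Left-recursive alternatives: X&y, X:b; non-recursive: F
Introduce X': X -> FX', X' -> &yX' | :bX' | ε


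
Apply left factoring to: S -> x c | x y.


Common prefix: 'x'
Factored: S -> x S', S' -> c | y


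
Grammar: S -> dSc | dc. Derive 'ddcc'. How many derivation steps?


Derivation: S => dSc => ddcc
Steps: 2


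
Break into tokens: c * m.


Scan left to right, longest-match per lexeme
Tokens: ID(c), OP(*), ID(m)


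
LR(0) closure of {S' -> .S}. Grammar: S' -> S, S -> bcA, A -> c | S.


Start: S' -> .S
For each item with dot before a nonterminal B, add B -> .γ for every B-production
Closure: [S' -> .S, S -> .bcA]


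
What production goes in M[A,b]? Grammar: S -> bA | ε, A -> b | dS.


For [A, b]: 'b' ∈ FIRST(b)
Entry: A -> b


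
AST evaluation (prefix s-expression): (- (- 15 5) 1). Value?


Evaluate inner: (- 15 5) = 10
Evaluate root: (- 10 1) = 9
Result: 9


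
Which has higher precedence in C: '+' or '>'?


'+' is additive (level 9); '>' is relational (level 7)
Higher level binds tighter
'+' has higher precedence than '>'


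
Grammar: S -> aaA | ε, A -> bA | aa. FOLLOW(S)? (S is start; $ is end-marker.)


$ ∈ FOLLOW(S). For each A -> αBβ: add FIRST(β)\{ε} to FOLLOW(B); if β nullable, add FOLLOW(A).
FOLLOW(S) = {$}


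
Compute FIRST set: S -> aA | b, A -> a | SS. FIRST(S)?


Per alternative of S: FIRST(aA) = {a}; FIRST(b) = {b}
FIRST(S) = {a, b}


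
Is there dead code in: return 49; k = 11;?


statement follows a return and is unreachable
Dead: 'k = 11'


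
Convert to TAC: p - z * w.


Break into single-operator statements:
t1 = z * w
t2 = p - t1


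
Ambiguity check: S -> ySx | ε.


balanced y^n…x^n: each string has a unique parse
Unambiguous


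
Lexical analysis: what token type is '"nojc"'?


Pattern: double-quoted sequence
Type: STRING_LITERAL


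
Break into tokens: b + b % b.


Scan left to right, longest-match per lexeme
Tokens: ID(b), OP(+), ID(b), OP(%), ID(b)


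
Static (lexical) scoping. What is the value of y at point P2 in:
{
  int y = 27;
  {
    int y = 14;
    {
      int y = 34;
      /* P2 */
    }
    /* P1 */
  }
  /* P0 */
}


y declared in the same block as P2
y = 34


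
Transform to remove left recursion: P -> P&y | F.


Left-recursive alternatives: P&y; non-recursive: F
Introduce P': P -> FP', P' -> &yP' | ε


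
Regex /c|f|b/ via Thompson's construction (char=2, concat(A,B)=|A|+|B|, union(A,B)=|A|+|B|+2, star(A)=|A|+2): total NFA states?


Syntax tree has 3 char leaf(s), 2 union(s), 0 star(s)
chars contribute 3×2 = 6; each union adds +2; each star adds +2
Total: 6 + 4 + 0 = 10 states


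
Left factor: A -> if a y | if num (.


Common prefix: 'if'
Factored: A -> if A', A' -> a y | num (


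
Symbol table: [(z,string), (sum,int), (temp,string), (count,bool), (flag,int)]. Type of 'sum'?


Lookup 'sum' → type int


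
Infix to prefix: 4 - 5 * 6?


'*' binds tighter: tree is (- 4 (* 5 6))
Prefix: - 4 * 5 6


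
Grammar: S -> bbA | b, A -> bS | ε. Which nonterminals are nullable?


A nonterminal is nullable iff some alternative derives ε (directly, or every symbol in it is nullable)
Nullable: {A}


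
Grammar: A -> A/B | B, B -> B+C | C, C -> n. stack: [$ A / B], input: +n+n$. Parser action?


'+' can extend B; shift to build B -> B+C
Action: shift


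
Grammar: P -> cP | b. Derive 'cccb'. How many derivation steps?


Derivation: P => cP => ccP => cccP => cccb
Steps: 4


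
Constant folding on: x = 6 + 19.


6 + 19 = 25 at compile time
Optimized: x = 25


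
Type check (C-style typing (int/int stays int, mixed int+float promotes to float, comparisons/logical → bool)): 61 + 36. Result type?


Operand types: int + int
Rule: mixed int/float promotes to float; int/int stays int
Result type: int


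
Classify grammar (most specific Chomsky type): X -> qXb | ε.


Single nonterminal LHS, but q^n b^n is not regular
Classification: Type 2 (Context-Free)


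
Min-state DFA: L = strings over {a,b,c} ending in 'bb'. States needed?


Track the longest suffix of input matching a prefix of 'bb': 3 classes (prefixes of length 0..2)
Minimal DFA: 3 states


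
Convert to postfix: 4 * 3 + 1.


Left to right (same or higher precedence on left)
Postfix: 4 3 * 1 +


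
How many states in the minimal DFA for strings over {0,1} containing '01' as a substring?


KMP-style automaton: 2 progress states + 1 absorbing accept = 3
Minimal DFA: 3 states


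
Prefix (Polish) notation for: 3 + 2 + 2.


left-to-right (same/higher precedence on left): tree is (+ (+ 3 2) 2)
Prefix: + + 3 2 2


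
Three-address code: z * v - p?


Break into single-operator statements:
t1 = z * v
t2 = t1 - p


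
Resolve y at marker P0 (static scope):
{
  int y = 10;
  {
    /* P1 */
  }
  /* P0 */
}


y declared in the same block as P0
y = 10


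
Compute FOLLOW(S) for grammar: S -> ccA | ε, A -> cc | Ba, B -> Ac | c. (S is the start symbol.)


$ ∈ FOLLOW(S). For each A -> αBβ: add FIRST(β)\{ε} to FOLLOW(B); if β nullable, add FOLLOW(A).
FOLLOW(S) = {$}


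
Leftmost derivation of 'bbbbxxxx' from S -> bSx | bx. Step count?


Derivation: S => bSx => bbSxx => bbbSxxx => bbbbxxxx
Steps: 4


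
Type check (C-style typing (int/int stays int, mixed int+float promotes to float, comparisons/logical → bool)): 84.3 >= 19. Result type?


Operand types: float >= int
Rule: comparison yields bool
Result type: bool


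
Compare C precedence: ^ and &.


'&' is bitwise AND (level 5); '^' is bitwise XOR (level 4)
Higher level binds tighter
'&' has higher precedence than '^'


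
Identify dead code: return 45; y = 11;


statement follows a return and is unreachable
Dead: 'y = 11'


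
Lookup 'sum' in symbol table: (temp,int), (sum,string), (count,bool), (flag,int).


Lookup 'sum' → type string


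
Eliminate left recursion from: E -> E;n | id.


Left-recursive alternatives: E;n; non-recursive: id
Introduce E': E -> idE', E' -> ;nE' | ε


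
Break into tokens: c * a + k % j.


Scan left to right, longest-match per lexeme
Tokens: ID(c), OP(*), ID(a), OP(+), ID(k), OP(%), ID(j)


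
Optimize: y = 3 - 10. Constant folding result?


3 - 10 = -7 at compile time
Optimized: y = -7


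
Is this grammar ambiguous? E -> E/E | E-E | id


'id/id-id' has two parse trees (no precedence encoded between / and -)
Ambiguous


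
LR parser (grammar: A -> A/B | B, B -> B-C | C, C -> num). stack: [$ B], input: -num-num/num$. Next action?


shift '-' to continue B -> B-C
Action: shift


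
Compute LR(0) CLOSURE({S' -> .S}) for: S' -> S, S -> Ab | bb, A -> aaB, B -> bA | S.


Start: S' -> .S
For each item with dot before a nonterminal B, add B -> .γ for every B-production
Closure: [S' -> .S, S -> .Ab, S -> .bb, A -> .aaB]


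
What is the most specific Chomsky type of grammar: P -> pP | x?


Right-linear: every RHS is a terminal or a terminal followed by one nonterminal
Classification: Type 3 (Regular)


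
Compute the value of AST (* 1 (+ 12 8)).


Evaluate inner: (+ 12 8) = 20
Evaluate root: (* 1 20) = 20
Result: 20


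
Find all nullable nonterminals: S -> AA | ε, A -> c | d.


A nonterminal is nullable iff some alternative derives ε (directly, or every symbol in it is nullable)
Nullable: {S}


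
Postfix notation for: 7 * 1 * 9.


Left to right (same or higher precedence on left)
Postfix: 7 1 * 9 *


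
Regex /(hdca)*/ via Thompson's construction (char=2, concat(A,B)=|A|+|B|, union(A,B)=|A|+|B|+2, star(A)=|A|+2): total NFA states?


Syntax tree has 4 char leaf(s), 0 union(s), 1 star(s)
chars contribute 4×2 = 8; each union adds +2; each star adds +2
Total: 8 + 0 + 2 = 10 states


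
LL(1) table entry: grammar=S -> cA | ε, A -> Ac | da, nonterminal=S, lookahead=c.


For [S, c]: 'c' ∈ FIRST(cA)
Entry: S -> cA


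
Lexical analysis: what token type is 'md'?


Pattern: letter/underscore followed by alphanumerics, not a keyword
Type: IDENTIFIER


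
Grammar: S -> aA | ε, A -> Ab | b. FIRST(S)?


Per alternative of S: FIRST(aA) = {a}; FIRST(ε) = {ε}
FIRST(S) = {a, ε}


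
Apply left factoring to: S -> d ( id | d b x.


Common prefix: 'd'
Factored: S -> d S', S' -> ( id | b x


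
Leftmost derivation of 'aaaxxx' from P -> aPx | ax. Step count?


Derivation: P => aPx => aaPxx => aaaxxx
Steps: 3


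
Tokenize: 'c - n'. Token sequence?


Scan left to right, longest-match per lexeme
Tokens: ID(c), OP(-), ID(n)


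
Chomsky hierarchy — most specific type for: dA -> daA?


LHS has context (more than one symbol) and |LHS| ≤ |RHS|
Classification: Type 1 (Context-Sensitive)


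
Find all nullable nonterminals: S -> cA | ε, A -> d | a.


A nonterminal is nullable iff some alternative derives ε (directly, or every symbol in it is nullable)
Nullable: {S}


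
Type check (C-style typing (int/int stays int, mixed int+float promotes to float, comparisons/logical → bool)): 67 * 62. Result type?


Operand types: int * int
Rule: mixed int/float promotes to float; int/int stays int
Result type: int


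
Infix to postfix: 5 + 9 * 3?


* has higher precedence, evaluate 9*3 first
Postfix: 5 9 3 * +


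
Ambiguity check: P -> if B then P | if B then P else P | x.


dangling else: 'if B then if B then x else x' parses two ways
Ambiguous


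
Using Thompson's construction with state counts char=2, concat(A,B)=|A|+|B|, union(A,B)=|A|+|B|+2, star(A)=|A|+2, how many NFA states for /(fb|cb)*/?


Syntax tree has 4 char leaf(s), 1 union(s), 1 star(s)
chars contribute 4×2 = 8; each union adds +2; each star adds +2
Total: 8 + 2 + 2 = 12 states


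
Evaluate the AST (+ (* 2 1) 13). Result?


Evaluate inner: (* 2 1) = 2
Evaluate root: (+ 2 13) = 15
Result: 15


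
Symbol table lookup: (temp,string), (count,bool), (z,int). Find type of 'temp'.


Lookup 'temp' → type string


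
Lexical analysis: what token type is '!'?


Pattern: operator symbol
Type: OPERATOR


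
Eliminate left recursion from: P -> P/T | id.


Left-recursive alternatives: P/T; non-recursive: id
Introduce P': P -> idP', P' -> /TP' | ε


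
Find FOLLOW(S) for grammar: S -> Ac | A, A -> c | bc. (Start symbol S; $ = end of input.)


$ ∈ FOLLOW(S). For each A -> αBβ: add FIRST(β)\{ε} to FOLLOW(B); if β nullable, add FOLLOW(A).
FOLLOW(S) = {$}


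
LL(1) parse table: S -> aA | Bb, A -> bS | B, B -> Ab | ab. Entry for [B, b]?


For [B, b]: 'b' ∈ FIRST(Ab)
Entry: B -> Ab


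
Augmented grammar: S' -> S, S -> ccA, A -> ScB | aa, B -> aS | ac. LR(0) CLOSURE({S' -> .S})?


Start: S' -> .S
For each item with dot before a nonterminal B, add B -> .γ for every B-production
Closure: [S' -> .S, S -> .ccA]


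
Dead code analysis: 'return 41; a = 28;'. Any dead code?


statement follows a return and is unreachable
Dead: 'a = 28'


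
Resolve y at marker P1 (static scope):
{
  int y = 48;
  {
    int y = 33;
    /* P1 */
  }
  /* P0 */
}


y declared in the same block as P1
y = 33


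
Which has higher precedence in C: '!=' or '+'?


'+' is additive (level 9); '!=' is equality (level 6)
Higher level binds tighter
'+' has higher precedence than '!='


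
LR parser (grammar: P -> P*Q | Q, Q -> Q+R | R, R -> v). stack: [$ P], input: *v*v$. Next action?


shift '*' to continue P -> P*Q
Action: shift


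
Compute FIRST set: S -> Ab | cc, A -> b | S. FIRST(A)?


Per alternative of A: FIRST(b) = {b}; FIRST(S) = {b, c}
FIRST(A) = {b, c}


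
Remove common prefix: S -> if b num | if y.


Common prefix: 'if'
Factored: S -> if S', S' -> b num | y


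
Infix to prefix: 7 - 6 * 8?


'*' binds tighter: tree is (- 7 (* 6 8))
Prefix: - 7 * 6 8


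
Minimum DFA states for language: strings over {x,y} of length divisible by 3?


Track length mod 3: states 0..2, accept at 0
Minimal DFA: 3 states


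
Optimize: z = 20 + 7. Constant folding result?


20 + 7 = 27 at compile time
Optimized: z = 27


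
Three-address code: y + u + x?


Break into single-operator statements:
t1 = y + u
t2 = t1 + x


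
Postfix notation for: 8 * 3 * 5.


Left to right (same or higher precedence on left)
Postfix: 8 3 * 5 *


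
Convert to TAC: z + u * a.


Break into single-operator statements:
t1 = u * a
t2 = z + t1


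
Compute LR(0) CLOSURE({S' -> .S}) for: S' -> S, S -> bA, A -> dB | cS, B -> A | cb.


Start: S' -> .S
For each item with dot before a nonterminal B, add B -> .γ for every B-production
Closure: [S' -> .S, S -> .bA]


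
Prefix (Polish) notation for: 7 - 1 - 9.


left-to-right (same/higher precedence on left): tree is (- (- 7 1) 9)
Prefix: - - 7 1 9


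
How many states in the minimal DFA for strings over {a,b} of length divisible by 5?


Track length mod 5: states 0..4, accept at 0
Minimal DFA: 5 states


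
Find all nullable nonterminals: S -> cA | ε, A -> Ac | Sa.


A nonterminal is nullable iff some alternative derives ε (directly, or every symbol in it is nullable)
Nullable: {S}


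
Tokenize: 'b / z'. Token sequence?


Scan left to right, longest-match per lexeme
Tokens: ID(b), OP(/), ID(z)


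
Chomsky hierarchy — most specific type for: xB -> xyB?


LHS has context (more than one symbol) and |LHS| ≤ |RHS|
Classification: Type 1 (Context-Sensitive)


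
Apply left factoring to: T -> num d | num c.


Common prefix: 'num'
Factored: T -> num T', T' -> d | c


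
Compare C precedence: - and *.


'*' is multiplicative (level 10); '-' is additive (level 9)
Higher level binds tighter
'*' has higher precedence than '-'


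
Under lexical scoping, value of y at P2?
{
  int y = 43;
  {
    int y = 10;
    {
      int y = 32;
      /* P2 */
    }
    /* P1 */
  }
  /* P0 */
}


y declared in the same block as P2
y = 32


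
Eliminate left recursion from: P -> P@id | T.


Left-recursive alternatives: P@id; non-recursive: T
Introduce P': P -> TP', P' -> @idP' | ε


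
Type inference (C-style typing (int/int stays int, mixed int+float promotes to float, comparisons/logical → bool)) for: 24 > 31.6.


Operand types: int > float
Rule: comparison yields bool
Result type: bool


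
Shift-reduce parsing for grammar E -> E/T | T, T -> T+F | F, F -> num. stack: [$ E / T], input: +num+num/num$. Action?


'+' can extend T; shift to build T -> T+F
Action: shift


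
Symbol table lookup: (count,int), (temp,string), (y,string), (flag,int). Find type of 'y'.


Lookup 'y' → type string


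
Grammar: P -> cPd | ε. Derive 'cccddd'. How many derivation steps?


Derivation: P => cPd => ccPdd => cccPddd => cccddd
Steps: 4


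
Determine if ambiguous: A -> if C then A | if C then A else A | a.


dangling else: 'if C then if C then a else a' parses two ways
Ambiguous


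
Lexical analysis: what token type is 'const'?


Pattern: reserved word
Type: KEYWORD


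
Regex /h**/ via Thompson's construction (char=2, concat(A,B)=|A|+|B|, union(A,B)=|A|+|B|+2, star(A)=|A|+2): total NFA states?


Syntax tree has 1 char leaf(s), 0 union(s), 2 star(s)
chars contribute 1×2 = 2; each union adds +2; each star adds +2
Total: 2 + 0 + 4 = 6 states


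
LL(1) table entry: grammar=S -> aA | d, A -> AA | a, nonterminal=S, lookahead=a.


For [S, a]: 'a' ∈ FIRST(aA)
Entry: S -> aA


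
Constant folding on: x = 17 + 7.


17 + 7 = 24 at compile time
Optimized: x = 24


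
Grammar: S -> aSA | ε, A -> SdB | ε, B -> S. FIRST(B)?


Per alternative of B: FIRST(S) = {a, ε}
FIRST(B) = {a, ε}


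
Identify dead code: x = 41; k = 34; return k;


x is assigned but never read
Dead: 'x = 41'


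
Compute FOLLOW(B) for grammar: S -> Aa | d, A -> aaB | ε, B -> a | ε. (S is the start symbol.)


$ ∈ FOLLOW(S). For each A -> αBβ: add FIRST(β)\{ε} to FOLLOW(B); if β nullable, add FOLLOW(A).
FOLLOW(B) = {a}


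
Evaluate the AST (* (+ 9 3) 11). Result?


Evaluate inner: (+ 9 3) = 12
Evaluate root: (* 12 11) = 132
Result: 132


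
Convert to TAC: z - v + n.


Break into single-operator statements:
t1 = z - v
t2 = t1 + n


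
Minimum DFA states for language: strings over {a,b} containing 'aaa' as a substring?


KMP-style automaton: 3 progress states + 1 absorbing accept = 4
Minimal DFA: 4 states


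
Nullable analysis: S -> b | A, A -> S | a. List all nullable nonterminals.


A nonterminal is nullable iff some alternative derives ε (directly, or every symbol in it is nullable)
Nullable: {}


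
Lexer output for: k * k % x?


Scan left to right, longest-match per lexeme
Tokens: ID(k), OP(*), ID(k), OP(%), ID(x)


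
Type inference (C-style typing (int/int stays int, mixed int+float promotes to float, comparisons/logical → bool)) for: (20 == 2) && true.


Operand types: bool && bool
Rule: logical operators take bool operands and yield bool
Result type: bool


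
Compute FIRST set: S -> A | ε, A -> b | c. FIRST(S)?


Per alternative of S: FIRST(A) = {b, c}; FIRST(ε) = {ε}
FIRST(S) = {b, c, ε}


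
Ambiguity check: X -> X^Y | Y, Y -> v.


precedence layered via separate nonterminal Y: deterministic
Unambiguous


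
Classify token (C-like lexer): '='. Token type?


Pattern: operator symbol
Type: OPERATOR


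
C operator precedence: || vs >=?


'>=' is relational (level 7); '||' is logical OR (level 1)
Higher level binds tighter
'>=' has higher precedence than '||'


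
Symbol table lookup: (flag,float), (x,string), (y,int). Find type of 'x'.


Lookup 'x' → type string


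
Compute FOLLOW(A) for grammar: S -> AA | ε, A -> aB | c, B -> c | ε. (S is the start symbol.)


$ ∈ FOLLOW(S). For each A -> αBβ: add FIRST(β)\{ε} to FOLLOW(B); if β nullable, add FOLLOW(A).
FOLLOW(A) = {$, a, c}


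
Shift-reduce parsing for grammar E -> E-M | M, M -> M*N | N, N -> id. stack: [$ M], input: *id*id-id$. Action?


shift '*' to continue M -> M*N
Action: shift


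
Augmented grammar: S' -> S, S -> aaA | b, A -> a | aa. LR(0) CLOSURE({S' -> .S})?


Start: S' -> .S
For each item with dot before a nonterminal B, add B -> .γ for every B-production
Closure: [S' -> .S, S -> .aaA, S -> .b]


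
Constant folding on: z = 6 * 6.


6 * 6 = 36 at compile time
Optimized: z = 36


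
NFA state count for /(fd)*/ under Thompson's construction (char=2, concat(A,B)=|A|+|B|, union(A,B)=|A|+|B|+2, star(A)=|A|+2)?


Syntax tree has 2 char leaf(s), 0 union(s), 1 star(s)
chars contribute 2×2 = 4; each union adds +2; each star adds +2
Total: 4 + 0 + 2 = 6 states


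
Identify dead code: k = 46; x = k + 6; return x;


k is read by x's definition; x is returned
No dead code


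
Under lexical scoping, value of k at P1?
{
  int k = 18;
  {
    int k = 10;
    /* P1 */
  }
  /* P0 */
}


k declared in the same block as P1
k = 10


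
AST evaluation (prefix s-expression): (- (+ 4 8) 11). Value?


Evaluate inner: (+ 4 8) = 12
Evaluate root: (- 12 11) = 1
Result: 1


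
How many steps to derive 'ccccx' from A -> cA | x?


Derivation: A => cA => ccA => cccA => ccccA => ccccx
Steps: 5


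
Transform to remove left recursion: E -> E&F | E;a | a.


Left-recursive alternatives: E&F, E;a; non-recursive: a
Introduce E': E -> aE', E' -> &FE' | ;aE' | ε


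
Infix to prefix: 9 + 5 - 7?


left-to-right (same/higher precedence on left): tree is (- (+ 9 5) 7)
Prefix: - + 9 5 7


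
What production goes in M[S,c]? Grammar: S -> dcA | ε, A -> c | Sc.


For [S, c]: ε is nullable and 'c' ∈ FOLLOW(S)
Entry: S -> ε


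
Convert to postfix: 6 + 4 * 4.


* has higher precedence, evaluate 4*4 first
Postfix: 6 4 4 * +


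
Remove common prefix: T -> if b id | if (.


Common prefix: 'if'
Factored: T -> if T', T' -> b id | (


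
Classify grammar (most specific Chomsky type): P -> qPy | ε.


Single nonterminal LHS, but q^n y^n is not regular
Classification: Type 2 (Context-Free)


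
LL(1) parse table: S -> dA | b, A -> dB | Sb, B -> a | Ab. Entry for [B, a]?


For [B, a]: 'a' ∈ FIRST(a)
Entry: B -> a


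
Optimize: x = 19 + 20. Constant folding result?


19 + 20 = 39 at compile time
Optimized: x = 39


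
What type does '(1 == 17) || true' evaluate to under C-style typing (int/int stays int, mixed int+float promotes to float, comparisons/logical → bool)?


Operand types: bool || bool
Rule: logical operators take bool operands and yield bool
Result type: bool


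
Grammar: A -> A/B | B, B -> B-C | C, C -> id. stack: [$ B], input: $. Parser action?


lookahead ∉ {-} so B won't extend; reduce A -> B
Action: reduce (A -> B)


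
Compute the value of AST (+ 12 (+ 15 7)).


Evaluate inner: (+ 15 7) = 22
Evaluate root: (+ 12 22) = 34
Result: 34


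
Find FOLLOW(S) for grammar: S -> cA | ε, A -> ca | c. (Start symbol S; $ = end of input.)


$ ∈ FOLLOW(S). For each A -> αBβ: add FIRST(β)\{ε} to FOLLOW(B); if β nullable, add FOLLOW(A).
FOLLOW(S) = {$}


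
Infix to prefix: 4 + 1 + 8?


left-to-right (same/higher precedence on left): tree is (+ (+ 4 1) 8)
Prefix: + + 4 1 8


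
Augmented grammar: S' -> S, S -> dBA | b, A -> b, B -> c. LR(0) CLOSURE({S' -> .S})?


Start: S' -> .S
For each item with dot before a nonterminal B, add B -> .γ for every B-production
Closure: [S' -> .S, S -> .dBA, S -> .b]


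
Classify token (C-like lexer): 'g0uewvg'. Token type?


Pattern: letter/underscore followed by alphanumerics, not a keyword
Type: IDENTIFIER


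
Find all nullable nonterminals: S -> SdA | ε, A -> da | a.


A nonterminal is nullable iff some alternative derives ε (directly, or every symbol in it is nullable)
Nullable: {S}


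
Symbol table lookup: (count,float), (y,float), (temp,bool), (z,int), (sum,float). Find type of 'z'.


Lookup 'z' → type int


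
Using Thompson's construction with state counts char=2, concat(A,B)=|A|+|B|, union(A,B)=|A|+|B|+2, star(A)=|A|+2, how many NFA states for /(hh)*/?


Syntax tree has 2 char leaf(s), 0 union(s), 1 star(s)
chars contribute 2×2 = 4; each union adds +2; each star adds +2
Total: 4 + 0 + 2 = 6 states


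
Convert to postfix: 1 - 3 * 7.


* has higher precedence, evaluate 3*7 first
Postfix: 1 3 7 * -


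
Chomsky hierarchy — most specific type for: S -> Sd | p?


Left-linear: every RHS is a terminal or one nonterminal followed by a terminal
Classification: Type 3 (Regular)


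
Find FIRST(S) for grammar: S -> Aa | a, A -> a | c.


Per alternative of S: FIRST(Aa) = {a, c}; FIRST(a) = {a}
FIRST(S) = {a, c}


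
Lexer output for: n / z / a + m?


Scan left to right, longest-match per lexeme
Tokens: ID(n), OP(/), ID(z), OP(/), ID(a), OP(+), ID(m)
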